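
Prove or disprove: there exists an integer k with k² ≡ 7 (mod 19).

k = 8 works: 8² = 64, and 64 − 7 = 57 = 3·19.

k = 8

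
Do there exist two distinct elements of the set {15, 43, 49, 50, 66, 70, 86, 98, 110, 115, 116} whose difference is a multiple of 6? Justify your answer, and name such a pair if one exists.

The pair (43, 49) works.

43 mod 6 = 1 and 49 mod 6 = 1, so 49 − 43 = 6 = 1·6.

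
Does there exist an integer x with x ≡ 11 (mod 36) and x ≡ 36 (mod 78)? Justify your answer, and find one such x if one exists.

No, no such integer exists.

gcd(36, 78) = 6. If x ≡ 11 (mod 36) and x ≡ 36 (mod 78), then x ≡ 11 (mod 6) and x ≡ 36 (mod 6).
These are incompatible: 11 − 36 = -25 is not divisible by 6.
Hence the system has no solution.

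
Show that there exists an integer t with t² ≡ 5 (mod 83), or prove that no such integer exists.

Apply Euler's criterion with the prime 83: 5 is a quadratic residue iff 5^41 ≡ 1 (mod 83), and a non-residue iff it is ≡ −1.
Repeated squaring mod 83: 5^2 = 25 ≡ 25; 5^4 ≡ 25² = 625 ≡ 44; 5^8 ≡ 44² = 1936 ≡ 27; 5^16 ≡ 27² = 729 ≡ 65; 5^32 ≡ 65² = 4225 ≡ 75.
Since 41 = 32 + 8 + 1, 5^41 ≡ 75 · 27 · 5; multiplying out mod 83: 75·27 = 2025 ≡ 33, then 33·5 = 165 ≡ 82. Thus 5^41 ≡ 82 ≡ −1 (mod 83).
The value −1 means 5 is a non-residue modulo 83, so t² ≡ 5 (mod 83) is impossible.

No, no such integer exists.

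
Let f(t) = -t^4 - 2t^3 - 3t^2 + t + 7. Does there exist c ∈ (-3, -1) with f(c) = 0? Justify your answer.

Such a root exists.

f(-3) = -50 and f(-1) = 4, which have opposite signs.
Since f is a polynomial it is continuous on [-3, -1].
So by the Intermediate Value Theorem there is a c strictly between -3 and -1 with f(c) = 0.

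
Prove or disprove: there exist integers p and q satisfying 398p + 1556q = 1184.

Every value of 398p + 1556q is a multiple of gcd(398, 1556) = 2; since 2 ∣ 1184, solutions exist.
Dividing through by 2 reduces the equation to 199p + 778q = 592.
Euclidean algorithm: 778 = 3·199 + 181, 199 = 1·181 + 18, 181 = 10·18 + 1, 18 = 18·1 + 0.
Unwinding: 1 = 181 − 10·18 = 181 − 10·(199 − 1·181) = −10·199 + 11·181 = −10·199 + 11·(778 − 3·199) = 11·778 − 43·199, i.e. 199·(-43) + 778·11 = 1.
Multiplying through by 592: p = (-43)·592 = -25456, q = 11·592 = 6512 is a solution.
Shifting by a multiple of (778, −199) keeps it a solution: p = -25456 + 33·778 = 218, q = 6512 − 33·199 = -55.
Check: 398·218 + 1556·(-55) = 86764 − 85580 = 1184. ✓

p = 218, q = -55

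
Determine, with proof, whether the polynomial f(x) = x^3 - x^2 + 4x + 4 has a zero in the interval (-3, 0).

Such a root exists.

f(-3) = -44 and f(0) = 4, which have opposite signs.
f is continuous everywhere (it is a polynomial), in particular on [-3, 0].
By the Intermediate Value Theorem, f takes the value 0 somewhere in the open interval.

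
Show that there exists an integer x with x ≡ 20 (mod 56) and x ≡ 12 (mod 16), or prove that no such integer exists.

x = 76

The moduli are not coprime: gcd(56, 16) = 8. Compatibility requires 8 ∣ (12 − 20) = -8, which holds, so solutions exist.
Step through x = 20, 20 + 56, 20 + 2·56, …: the values 20, 76 reduce mod 16 to 4, 12. The value 76 hits 12.
Check: 76 mod 56 = 20, 76 mod 16 = 12. ✓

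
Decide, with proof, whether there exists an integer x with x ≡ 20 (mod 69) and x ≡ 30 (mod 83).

x = 1607

The moduli 69 and 83 are coprime, so by the Chinese Remainder Theorem a unique solution modulo 5727 exists.
Write x = 20 + 69t and require 20 + 69t ≡ 30 (mod 83), i.e. 69t ≡ 10 (mod 83).
Note 69·77 = 5313 ≡ 1 (mod 83) (as 5313 − 1 = 64·83), so 69⁻¹ ≡ 77.
Therefore t ≡ 77·10 = 770 ≡ 23 (mod 83).
With t = 23: x = 20 + 69·23 = 1607.
Verify: 1607 = 23·69 + 20 and 1607 = 19·83 + 30. ✓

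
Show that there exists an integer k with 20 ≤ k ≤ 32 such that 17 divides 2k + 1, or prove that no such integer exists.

For k = 20, 21, …, 24 the values 41, 43, 45, 47, 49 are not multiples of 17. Try k = 25: 2·25 + 1 = 51 = 3·17, which is divisible by 17.

k = 25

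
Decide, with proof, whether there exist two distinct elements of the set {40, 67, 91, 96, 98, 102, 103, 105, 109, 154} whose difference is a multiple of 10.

No such pair exists.

Two integers differ by a multiple of 10 exactly when they have the same residue mod 10. The residues are 40↦0, 67↦7, 91↦1, 96↦6, 98↦8, 102↦2, 103↦3, 105↦5, 109↦9, 154↦4.
No residue repeats among the 10 elements, so no pair has difference ≡ 0 (mod 10).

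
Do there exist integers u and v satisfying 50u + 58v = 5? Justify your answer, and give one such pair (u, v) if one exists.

Both 50 and 58 are divisible by gcd(50, 58) = 2, hence so is any combination 50u + 58v.
But 5 is not a multiple of 2 (it leaves remainder 1).
Hence no integers u, v satisfy the equation.

No such integers exist.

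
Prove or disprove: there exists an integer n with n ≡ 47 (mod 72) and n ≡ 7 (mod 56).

Here gcd(72, 56) = 8, and both 47 and 7 leave remainder 7 mod 8, so the system is consistent.
List candidates n ≡ 47 (mod 72): 47, 119. Modulo 56 these are 47, 7; 119 gives 7 as required.
Check: 119 mod 72 = 47, 119 mod 56 = 7. ✓

n = 119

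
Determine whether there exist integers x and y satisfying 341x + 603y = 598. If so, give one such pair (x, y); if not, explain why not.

341 and 603 are coprime, so 341x + 603y ranges over all of ℤ.
Dividing repeatedly: 603 = 1·341 + 262, 341 = 1·262 + 79, 262 = 3·79 + 25, 79 = 3·25 + 4, 25 = 6·4 + 1, 4 = 4·1 + 0.
Back-substituting, 1 = 25 − 6·4 = 25 − 6·(79 − 3·25) = −6·79 + 19·25 = −6·79 + 19·(262 − 3·79) = 19·262 − 63·79 = 19·262 − 63·(341 − 1·262) = −63·341 + 82·262 = −63·341 + 82·(603 − 1·341) = 82·603 − 145·341; that is, 341·(-145) + 603·82 = 1.
Multiplying through by 598: x = (-145)·598 = -86710, y = 82·598 = 49036 is a solution.
The general solution is x = -86710 + 603k, y = 49036 − 341k; taking k = 144 gives the smaller pair x = 122, y = -68.
Indeed 341·122 + 603·(-68) = 41602 − 41004 = 598.

x = 122, y = -68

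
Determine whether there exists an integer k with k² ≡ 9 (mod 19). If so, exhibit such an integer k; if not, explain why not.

k = 16

k = 16 works: 16² = 256, and 256 − 9 = 247 = 13·19.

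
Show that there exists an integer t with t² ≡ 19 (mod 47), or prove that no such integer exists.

There is no such integer.

Apply Euler's criterion with the prime 47: 19 is a quadratic residue iff 19^23 ≡ 1 (mod 47), and a non-residue iff it is ≡ −1.
Repeated squaring mod 47: 19^2 = 361 ≡ 32; 19^4 ≡ 32² = 1024 ≡ 37; 19^8 ≡ 37² = 1369 ≡ 6; 19^16 ≡ 6² = 36 ≡ 36.
Since 23 = 16 + 4 + 2 + 1, 19^23 ≡ 36 · 37 · 32 · 19; multiplying out mod 47: 36·37 = 1332 ≡ 16, then 16·32 = 512 ≡ 42, then 42·19 = 798 ≡ 46. Thus 19^23 ≡ 46 ≡ −1 (mod 47).
By Euler's criterion 19 is a quadratic non-residue mod 47: no t satisfies t² ≡ 19 (mod 47).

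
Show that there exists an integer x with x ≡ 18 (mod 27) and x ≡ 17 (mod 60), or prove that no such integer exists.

Reduce both congruences modulo 3, which divides 27 and 60: they say x ≡ 18 (mod 3) and x ≡ 17 (mod 3).
However 18 ≡ 0 and 17 ≡ 2 (mod 3), and 0 ≠ 2.
So no integer satisfies both congruences.

There is no such integer.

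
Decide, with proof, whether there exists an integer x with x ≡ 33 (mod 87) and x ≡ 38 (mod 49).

The moduli 87 and 49 are coprime, so by the Chinese Remainder Theorem a unique solution modulo 4263 exists.
Any solution of the first congruence is x = 33 + 87t; substituting into the second, 87t ≡ 38 − 33 ≡ 5 (mod 49).
87 ≡ 38 (mod 49), so this reads 38t ≡ 5 (mod 49). Since 38·40 = 1520 = 31·49 + 1, the inverse of 38 mod 49 is 40.
Multiplying by 40: t ≡ 40·5 = 200 ≡ 4 (mod 49).
With t = 4: x = 33 + 87·4 = 381.
Check: 381 mod 87 = 33, 381 mod 49 = 38. ✓

x = 381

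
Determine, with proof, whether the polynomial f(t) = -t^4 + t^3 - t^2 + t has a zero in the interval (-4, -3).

No such root exists.

f(-4) = -340 and f(-3) = -120, both negative, so a sign-change argument is unavailable; we show f keeps this sign on the whole interval.
Shift to the endpoint -3: with t = -3 − u (0 < u < 1), one computes f(-3 − u) = -u^4 - 13u^3 - 64u^2 - 142u - 120.
The nonzero coefficients here are all negative, so for u > 0 every term is negative (or zero), and the constant term -120 is strictly negative.
So f is strictly negative on (-4, -3); no root exists in the interval.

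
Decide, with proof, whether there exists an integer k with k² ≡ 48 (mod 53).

Apply Euler's criterion with the prime 53: 48 is a quadratic residue iff 48^26 ≡ 1 (mod 53), and a non-residue iff it is ≡ −1.
Squaring successively (mod 53): 48^2 = 2304 ≡ 25; 48^4 ≡ 25² = 625 ≡ 42; 48^8 ≡ 42² = 1764 ≡ 15; 48^16 ≡ 15² = 225 ≡ 13.
Since 26 = 16 + 8 + 2, 48^26 ≡ 13 · 15 · 25; multiplying out mod 53: 13·15 = 195 ≡ 36, then 36·25 = 900 ≡ 52. Thus 48^26 ≡ 52 ≡ −1 (mod 53).
The value −1 means 48 is a non-residue modulo 53, so k² ≡ 48 (mod 53) is impossible.

No such integer exists.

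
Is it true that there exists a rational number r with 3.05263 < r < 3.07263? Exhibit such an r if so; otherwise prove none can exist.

Multiplying by 14: 14·3.05263 = 42.73682 and 14·3.07263 = 43.01682, so the integer 43 lies strictly between them.
So r = 43/14 works: it is a ratio of integers, and dividing 14·3.05263 < 43 < 14·3.07263 through by 14 gives 3.05263 < 43/14 < 3.07263.

r = 43/14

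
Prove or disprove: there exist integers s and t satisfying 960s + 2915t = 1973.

No such integers exist.

gcd(960, 2915) = 5, so every integer of the form 960s + 2915t is a multiple of 5.
However 1973 leaves remainder 3 on division by 5.
Hence no integers s, t satisfy the equation.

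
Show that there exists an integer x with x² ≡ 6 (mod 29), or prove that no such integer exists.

x = 8 works: 8² = 64, and 64 − 6 = 58 = 2·29.

x = 8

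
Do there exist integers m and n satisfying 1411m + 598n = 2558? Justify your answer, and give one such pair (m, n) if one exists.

1411 and 598 are coprime, so 1411m + 598n ranges over all of ℤ.
Run the Euclidean algorithm on 1411 and 598: 1411 = 2·598 + 215, 598 = 2·215 + 168, 215 = 1·168 + 47, 168 = 3·47 + 27, 47 = 1·27 + 20, 27 = 1·20 + 7, 20 = 2·7 + 6, 7 = 1·6 + 1, 6 = 6·1 + 0.
Working back up the chain: 1 = 7 − 1·6 = 7 − (20 − 2·7) = −20 + 3·7 = −20 + 3·(27 − 1·20) = 3·27 − 4·20 = 3·27 − 4·(47 − 1·27) = −4·47 + 7·27 = −4·47 + 7·(168 − 3·47) = 7·168 − 25·47 = 7·168 − 25·(215 − 1·168) = −25·215 + 32·168 = −25·215 + 32·(598 − 2·215) = 32·598 − 89·215 = 32·598 − 89·(1411 − 2·598) = −89·1411 + 210·598. So 1411·(-89) + 598·210 = 1.
Multiplying through by 2558: m = (-89)·2558 = -227662, n = 210·2558 = 537180 is a solution.
Adding 381·598 to m and subtracting 381·1411 from n gives the tidier solution (176, -411).
Check: 1411·176 + 598·(-411) = 248336 − 245778 = 2558. ✓

m = 176, n = -411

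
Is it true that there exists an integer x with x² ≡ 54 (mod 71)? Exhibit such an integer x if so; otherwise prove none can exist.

x = 57

Take x = 57. Then 57² = 3249 = 45·71 + 54, so 57² ≡ 54 (mod 71).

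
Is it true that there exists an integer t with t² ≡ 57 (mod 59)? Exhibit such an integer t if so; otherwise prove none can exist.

t = 23

Take t = 23. Then 23² = 529 = 8·59 + 57, so 23² ≡ 57 (mod 59).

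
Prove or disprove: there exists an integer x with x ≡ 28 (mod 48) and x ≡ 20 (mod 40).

x = 220

gcd(48, 40) = 8. A simultaneous solution exists iff 28 ≡ 20 (mod 8); here 28 mod 8 = 4 = 20 mod 8, so it does.
The integers ≡ 28 (mod 48) are 28, 76, 124, 172, 220, …; their remainders mod 40 are 28, 36, 4, 12, 20, so x = 220 is the first that is ≡ 20 (mod 40).
Verify: 220 = 4·48 + 28 and 220 = 5·40 + 20. ✓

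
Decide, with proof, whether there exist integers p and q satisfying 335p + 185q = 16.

There are no such integers.

Any value of 335p + 185q is a multiple of gcd(335, 185) = 5.
However 16 leaves remainder 1 on division by 5.
Therefore 335p + 185q = 16 has no solution in integers.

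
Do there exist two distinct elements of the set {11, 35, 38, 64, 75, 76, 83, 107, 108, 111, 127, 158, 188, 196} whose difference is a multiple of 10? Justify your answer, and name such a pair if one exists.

Yes: 11 and 111.

Reduce each element mod 10: 11↦1, 35↦5, 38↦8, 64↦4, 75↦5, 76↦6, 83↦3, 107↦7, 108↦8, 111↦1, 127↦7, 158↦8, 188↦8, 196↦6. The residue 1 repeats (at 11 and 111), and 111 − 11 = 100 = 10·10.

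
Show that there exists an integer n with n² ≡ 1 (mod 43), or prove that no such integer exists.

n = 42

Take n = 42. Then 42² = 1764 = 41·43 + 1, so 42² ≡ 1 (mod 43).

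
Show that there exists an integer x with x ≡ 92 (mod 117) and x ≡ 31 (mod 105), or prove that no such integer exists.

Both moduli are multiples of 3 = gcd(117, 105), so any solution would satisfy x ≡ 92 and x ≡ 31 modulo 3 simultaneously.
But 92 mod 3 = 2 while 31 mod 3 = 1, a contradiction.
Hence the system has no solution.

No, no such integer exists.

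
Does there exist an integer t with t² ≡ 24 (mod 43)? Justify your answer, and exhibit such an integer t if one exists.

t = 14

t = 14 works: 14² = 196, and 196 − 24 = 172 = 4·43.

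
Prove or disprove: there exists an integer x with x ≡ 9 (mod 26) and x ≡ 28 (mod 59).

x = 87

The moduli 26 and 59 are coprime, so by the Chinese Remainder Theorem a unique solution modulo 1534 exists.
Write x = 9 + 26t and require 9 + 26t ≡ 28 (mod 59), i.e. 26t ≡ 19 (mod 59).
To invert 26 modulo 59: 59 = 2·26 + 7, 26 = 3·7 + 5, 7 = 1·5 + 2, 5 = 2·2 + 1, 2 = 2·1 + 0, and unwinding, 1 = 5 − 2·2 = 5 − 2·(7 − 1·5) = −2·7 + 3·5 = −2·7 + 3·(26 − 3·7) = 3·26 − 11·7 = 3·26 − 11·(59 − 2·26) = −11·59 + 25·26. Thus 26⁻¹ ≡ 25 (mod 59).
Multiplying by 25: t ≡ 25·19 = 475 ≡ 3 (mod 59).
Taking t = 3 gives x = 9 + 26·3 = 87.
Check: 87 mod 26 = 9, 87 mod 59 = 28. ✓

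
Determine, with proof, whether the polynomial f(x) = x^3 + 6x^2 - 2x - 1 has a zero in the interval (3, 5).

f has no root in that interval.

The endpoint values f(3) = 74 and f(5) = 264 are both positive. Claim: f(x) > 0 for every x in (3, 5).
Shift to the endpoint 3: with x = 3 + u (0 < u < 2), one computes f(3 + u) = u^3 + 15u^2 + 61u + 74.
All 4 nonzero coefficients of this polynomial in u are positive; hence for u > 0 the value is a sum of positive terms (the constant 74 among them).
Therefore f(x) > 0 throughout (3, 5), and f has no zero there.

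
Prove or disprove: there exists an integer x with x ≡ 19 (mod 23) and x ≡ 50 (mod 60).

The moduli 23 and 60 are coprime, so by the Chinese Remainder Theorem a unique solution modulo 1380 exists.
Write x = 19 + 23t and require 19 + 23t ≡ 50 (mod 60), i.e. 23t ≡ 31 (mod 60).
Invert 23 mod 60 by the Euclidean algorithm: 60 = 2·23 + 14, 23 = 1·14 + 9, 14 = 1·9 + 5, 9 = 1·5 + 4, 5 = 1·4 + 1, 4 = 4·1 + 0; back-substituting, 1 = 5 − 1·4 = 5 − (9 − 1·5) = −9 + 2·5 = −9 + 2·(14 − 1·9) = 2·14 − 3·9 = 2·14 − 3·(23 − 1·14) = −3·23 + 5·14 = −3·23 + 5·(60 − 2·23) = 5·60 − 13·23. Hence 23·(-13) ≡ 1, so 23⁻¹ ≡ -13 ≡ 47 (mod 60).
Therefore t ≡ 47·31 = 1457 ≡ 17 (mod 60).
With t = 17: x = 19 + 23·17 = 410.
Indeed 410 ≡ 19 (mod 23) and 410 ≡ 50 (mod 60).

x = 410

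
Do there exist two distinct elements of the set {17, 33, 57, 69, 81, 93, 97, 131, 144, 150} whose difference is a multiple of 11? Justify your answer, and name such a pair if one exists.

No such pair exists.

Two integers differ by a multiple of 11 exactly when they have the same residue mod 11. The residues are 17↦6, 33↦0, 57↦2, 69↦3, 81↦4, 93↦5, 97↦9, 131↦10, 144↦1, 150↦7.
All 10 residues are distinct, so no two elements differ by a multiple of 11.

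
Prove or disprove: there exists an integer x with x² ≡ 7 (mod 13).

No, no such integer exists.

Since (13 − x)² ≡ x² (mod 13), it suffices to square x = 0, 1, …, 6: the residues are 0, 1, 4, 9, 3, 12, 10.
The set of squares mod 13 is therefore {0, 1, 3, 4, 9, 10, 12}, which does not contain 7.
Therefore x² ≡ 7 (mod 13) has no solution.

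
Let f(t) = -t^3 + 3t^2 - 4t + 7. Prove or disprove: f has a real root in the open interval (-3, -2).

Evaluate at the endpoints: f(-3) = 73, f(-2) = 35 — same sign (positive).
f'(t) = -3t^2 + 6t - 4 has discriminant 6² − 4·(-3)·(-4) = -12 < 0, so f' has no real roots and is negative for every real t.
So f is strictly decreasing; between -3 and -2 its values lie between f(-3) = 73 and f(-2) = 35, all positive. Therefore f has no root in (-3, -2).

No such root exists.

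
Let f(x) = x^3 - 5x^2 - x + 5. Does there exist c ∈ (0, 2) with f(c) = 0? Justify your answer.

Such a root exists.

f(0) = 5 and f(2) = -9, which have opposite signs.
As a polynomial, f is continuous on every closed interval.
By the Intermediate Value Theorem f must vanish at some point of (0, 2).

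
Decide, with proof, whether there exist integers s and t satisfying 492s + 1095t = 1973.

There are no such integers.

Both 492 and 1095 are divisible by gcd(492, 1095) = 3, hence so is any combination 492s + 1095t.
But 1973 = 3·657 + 2, so 3 ∤ 1973.
So the equation is unsolvable over ℤ.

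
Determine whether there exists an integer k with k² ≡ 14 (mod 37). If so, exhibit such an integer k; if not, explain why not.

No, no such integer exists.

37 is prime, so by Euler's criterion 14 is a square mod 37 iff 14^((37−1)/2) = 14^18 ≡ 1 (mod 37).
Repeated squaring mod 37: 14^2 = 196 ≡ 11; 14^4 ≡ 11² = 121 ≡ 10; 14^8 ≡ 10² = 100 ≡ 26; 14^16 ≡ 26² = 676 ≡ 10.
Since 18 = 16 + 2, 14^18 ≡ 10 · 11; multiplying out mod 37: 10·11 = 110 ≡ 36. Thus 14^18 ≡ 36 ≡ −1 (mod 37).
By Euler's criterion 14 is a quadratic non-residue mod 37: no k satisfies k² ≡ 14 (mod 37).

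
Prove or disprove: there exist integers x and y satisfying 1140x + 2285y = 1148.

Both 1140 and 2285 are divisible by gcd(1140, 2285) = 5, hence so is any combination 1140x + 2285y.
But 1148 = 5·229 + 3, so 5 ∤ 1148.
Hence no integers x, y satisfy the equation.

No, no such integers exist.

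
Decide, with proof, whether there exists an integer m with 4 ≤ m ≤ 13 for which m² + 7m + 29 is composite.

At m = 13: 13² + 7·13 + 29 = 289 = 17·17, which is composite.

m = 13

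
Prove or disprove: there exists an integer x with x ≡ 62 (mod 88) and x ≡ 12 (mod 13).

x = 766

Since 88 and 13 share no common factor, CRT says the pair of congruences has a solution (unique mod 1144).
Any solution of the first congruence is x = 62 + 88t; substituting into the second, 88t ≡ 12 − 62 ≡ 2 (mod 13).
88 ≡ 10 (mod 13), so this reads 10t ≡ 2 (mod 13). To invert 10 modulo 13: 13 = 1·10 + 3, 10 = 3·3 + 1, 3 = 3·1 + 0, and unwinding, 1 = 10 − 3·3 = 10 − 3·(13 − 1·10) = −3·13 + 4·10. Thus 10⁻¹ ≡ 4 (mod 13).
Therefore t ≡ 4·2 = 8 (mod 13).
With t = 8: x = 62 + 88·8 = 766.
Verify: 766 = 8·88 + 62 and 766 = 58·13 + 12. ✓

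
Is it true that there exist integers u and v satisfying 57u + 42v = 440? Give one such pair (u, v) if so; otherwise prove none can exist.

Any value of 57u + 42v is a multiple of gcd(57, 42) = 3.
But 440 is not a multiple of 3 (it leaves remainder 2).
Hence no integers u, v satisfy the equation.

No such integers exist.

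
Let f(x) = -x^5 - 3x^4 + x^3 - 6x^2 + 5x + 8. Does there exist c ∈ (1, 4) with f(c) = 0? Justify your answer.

f(1) = 4 and f(4) = -1796, which have opposite signs.
Since f is a polynomial it is continuous on [1, 4].
By the Intermediate Value Theorem f must vanish at some point of (1, 4).

Yes, f has a root in the interval.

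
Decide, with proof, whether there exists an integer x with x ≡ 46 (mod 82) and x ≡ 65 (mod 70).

gcd(82, 70) = 2. If x ≡ 46 (mod 82) and x ≡ 65 (mod 70), then x ≡ 46 (mod 2) and x ≡ 65 (mod 2).
But 46 mod 2 = 0 while 65 mod 2 = 1, a contradiction.
Hence the system has no solution.

There is no such integer.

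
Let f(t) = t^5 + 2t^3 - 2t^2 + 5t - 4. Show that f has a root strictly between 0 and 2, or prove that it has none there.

Yes, f has a root in the interval.

f(0) = -4 and f(2) = 46, which have opposite signs.
Since f is a polynomial it is continuous on [0, 2].
By the Intermediate Value Theorem f must vanish at some point of (0, 2).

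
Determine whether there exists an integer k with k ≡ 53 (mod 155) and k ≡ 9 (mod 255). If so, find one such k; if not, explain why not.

gcd(155, 255) = 5. If k ≡ 53 (mod 155) and k ≡ 9 (mod 255), then k ≡ 53 (mod 5) and k ≡ 9 (mod 5).
However 53 ≡ 3 and 9 ≡ 4 (mod 5), and 3 ≠ 4.
Therefore no such k exists.

No such integer exists.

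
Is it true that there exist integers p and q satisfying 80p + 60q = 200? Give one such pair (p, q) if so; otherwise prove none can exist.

Since gcd(80, 60) = 20 and 200 = 20·10, Bézout's identity guarantees a solution.
Dividing through by 20 reduces the equation to 4p + 3q = 10.
Euclidean algorithm: 4 = 1·3 + 1, 3 = 3·1 + 0.
Unwinding: 1 = 4 − 1·3, i.e. 4·1 + 3·(-1) = 1.
Times 10: 4·10 + 3·(-10) = 10, so (10, -10) solves it.
The general solution is p = 10 + 3k, q = -10 − 4k; taking k = -3 gives the smaller pair p = 1, q = 2.
Check: 80·1 + 60·2 = 80 + 120 = 200. ✓

p = 1, q = 2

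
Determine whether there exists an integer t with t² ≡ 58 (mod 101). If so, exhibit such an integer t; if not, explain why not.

Take t = 19. Then 19² = 361 = 3·101 + 58, so 19² ≡ 58 (mod 101).

t = 19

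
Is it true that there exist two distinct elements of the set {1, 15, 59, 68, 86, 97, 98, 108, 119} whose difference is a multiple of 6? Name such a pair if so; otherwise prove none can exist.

Reduce each element mod 6: 1↦1, 15↦3, 59↦5, 68↦2, 86↦2, 97↦1, 98↦2, 108↦0, 119↦5. The residue 1 repeats (at 1 and 97), and 97 − 1 = 96 = 16·6.

Yes: 1 and 97.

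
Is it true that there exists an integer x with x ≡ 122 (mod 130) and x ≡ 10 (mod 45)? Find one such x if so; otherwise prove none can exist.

There is no such integer.

Both moduli are multiples of 5 = gcd(130, 45), so any solution would satisfy x ≡ 122 and x ≡ 10 modulo 5 simultaneously.
These are incompatible: 122 − 10 = 112 is not divisible by 5.
So no integer satisfies both congruences.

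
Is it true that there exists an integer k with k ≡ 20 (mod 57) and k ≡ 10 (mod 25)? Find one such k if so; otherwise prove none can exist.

k = 1160

The moduli 57 and 25 are coprime, so by the Chinese Remainder Theorem a unique solution modulo 1425 exists.
Write k = 20 + 57t and require 20 + 57t ≡ 10 (mod 25), i.e. 57t ≡ 15 (mod 25).
57 ≡ 7 (mod 25), so this reads 7t ≡ 15 (mod 25). Invert 7 mod 25 by the Euclidean algorithm: 25 = 3·7 + 4, 7 = 1·4 + 3, 4 = 1·3 + 1, 3 = 3·1 + 0; back-substituting, 1 = 4 − 1·3 = 4 − (7 − 1·4) = −7 + 2·4 = −7 + 2·(25 − 3·7) = 2·25 − 7·7. Hence 7·(-7) ≡ 1, so 7⁻¹ ≡ -7 ≡ 18 (mod 25).
Therefore t ≡ 18·15 = 270 ≡ 20 (mod 25).
With t = 20: k = 20 + 57·20 = 1160.
Indeed 1160 ≡ 20 (mod 57) and 1160 ≡ 10 (mod 25).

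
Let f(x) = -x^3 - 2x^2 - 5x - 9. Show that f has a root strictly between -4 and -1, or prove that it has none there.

Yes, f has a root in the interval.

f(-4) = 43 and f(-1) = -5, which have opposite signs.
As a polynomial, f is continuous on every closed interval.
By the Intermediate Value Theorem f must vanish at some point of (-4, -1).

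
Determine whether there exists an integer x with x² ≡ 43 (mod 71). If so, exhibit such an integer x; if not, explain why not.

Take x = 16. Then 16² = 256 = 3·71 + 43, so 16² ≡ 43 (mod 71).

x = 16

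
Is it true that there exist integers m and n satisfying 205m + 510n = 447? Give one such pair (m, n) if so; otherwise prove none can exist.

Both 205 and 510 are divisible by gcd(205, 510) = 5, hence so is any combination 205m + 510n.
But 447 is not a multiple of 5 (it leaves remainder 2).
Hence no integers m, n satisfy the equation.

No, no such integers exist.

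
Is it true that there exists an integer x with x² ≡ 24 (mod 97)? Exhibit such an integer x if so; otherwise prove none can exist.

x = 86

Take x = 86. Then 86² = 7396 = 76·97 + 24, so 86² ≡ 24 (mod 97).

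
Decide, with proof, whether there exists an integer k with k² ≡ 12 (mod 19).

Computing k² mod 19 for k = 0, 1, …, 9 (enough, by the symmetry k ↦ 19 − k) gives 0, 1, 4, 9, 16, 6, 17, 11, 7, 5.
The set of squares mod 19 is therefore {0, 1, 4, 5, 6, 7, 9, 11, 16, 17}, which does not contain 12.
Hence no integer k has k² ≡ 12 (mod 19).

No such integer exists.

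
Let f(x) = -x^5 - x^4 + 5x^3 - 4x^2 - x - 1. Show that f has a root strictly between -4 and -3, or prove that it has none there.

f(-4) = 387 and f(-3) = -7, which have opposite signs.
Since f is a polynomial it is continuous on [-4, -3].
By the Intermediate Value Theorem f must vanish at some point of (-4, -3).

Such a root exists.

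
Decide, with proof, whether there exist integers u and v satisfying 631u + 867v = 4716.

Since gcd(631, 867) = 1, every integer is an integer combination of 631 and 867.
Dividing repeatedly: 867 = 1·631 + 236, 631 = 2·236 + 159, 236 = 1·159 + 77, 159 = 2·77 + 5, 77 = 15·5 + 2, 5 = 2·2 + 1, 2 = 2·1 + 0.
Working back up the chain: 1 = 5 − 2·2 = 5 − 2·(77 − 15·5) = −2·77 + 31·5 = −2·77 + 31·(159 − 2·77) = 31·159 − 64·77 = 31·159 − 64·(236 − 1·159) = −64·236 + 95·159 = −64·236 + 95·(631 − 2·236) = 95·631 − 254·236 = 95·631 − 254·(867 − 1·631) = −254·867 + 349·631. So 631·349 + 867·(-254) = 1.
Multiplying through by 4716: u = 349·4716 = 1645884, v = (-254)·4716 = -1197864 is a solution.
Subtracting 1898·867 from u and adding 1898·631 to v gives the tidier solution (318, -226).
Indeed 631·318 + 867·(-226) = 200658 − 195942 = 4716.

u = 318, v = -226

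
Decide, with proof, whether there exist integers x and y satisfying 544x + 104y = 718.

No, no such integers exist.

Both 544 and 104 are divisible by gcd(544, 104) = 8, hence so is any combination 544x + 104y.
But 718 = 8·89 + 6, so 8 ∤ 718.
Therefore 544x + 104y = 718 has no solution in integers.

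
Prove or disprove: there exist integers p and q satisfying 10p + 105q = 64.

No, no such integers exist.

Any value of 10p + 105q is a multiple of gcd(10, 105) = 5.
But 64 = 5·12 + 4, so 5 ∤ 64.
So the equation is unsolvable over ℤ.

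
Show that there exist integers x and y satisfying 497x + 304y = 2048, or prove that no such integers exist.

x = 176, y = -281

497 and 304 are coprime, so 497x + 304y ranges over all of ℤ.
Run the Euclidean algorithm on 497 and 304: 497 = 1·304 + 193, 304 = 1·193 + 111, 193 = 1·111 + 82, 111 = 1·82 + 29, 82 = 2·29 + 24, 29 = 1·24 + 5, 24 = 4·5 + 4, 5 = 1·4 + 1, 4 = 4·1 + 0.
Working back up the chain: 1 = 5 − 1·4 = 5 − (24 − 4·5) = −24 + 5·5 = −24 + 5·(29 − 1·24) = 5·29 − 6·24 = 5·29 − 6·(82 − 2·29) = −6·82 + 17·29 = −6·82 + 17·(111 − 1·82) = 17·111 − 23·82 = 17·111 − 23·(193 − 1·111) = −23·193 + 40·111 = −23·193 + 40·(304 − 1·193) = 40·304 − 63·193 = 40·304 − 63·(497 − 1·304) = −63·497 + 103·304. So 497·(-63) + 304·103 = 1.
Scaling by 2048 gives the particular solution (x, y) = (-129024, 210944).
The general solution is x = -129024 + 304k, y = 210944 − 497k; taking k = 425 gives the smaller pair x = 176, y = -281.
Check: 497·176 + 304·(-281) = 87472 − 85424 = 2048. ✓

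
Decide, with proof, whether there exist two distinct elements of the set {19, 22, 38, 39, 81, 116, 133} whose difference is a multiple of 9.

No such pair exists.

Residues mod 9: 19↦1, 22↦4, 38↦2, 39↦3, 81↦0, 116↦8, 133↦7.
All 7 residues are distinct, so no two elements differ by a multiple of 9.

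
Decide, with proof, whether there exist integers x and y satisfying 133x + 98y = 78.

There are no such integers.

Both 133 and 98 are divisible by gcd(133, 98) = 7, hence so is any combination 133x + 98y.
But 78 = 7·11 + 1, so 7 ∤ 78.
Hence no integers x, y satisfy the equation.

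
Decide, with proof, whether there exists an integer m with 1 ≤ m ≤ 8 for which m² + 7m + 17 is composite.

m = 7

At m = 7: 7² + 7·7 + 17 = 115 = 5·23, which is composite.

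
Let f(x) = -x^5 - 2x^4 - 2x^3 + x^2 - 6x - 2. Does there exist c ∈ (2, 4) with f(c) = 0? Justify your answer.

The endpoint values f(2) = -90 and f(4) = -1674 are both negative. Claim: f(x) < 0 for every x in (2, 4).
Shift to the endpoint 2: with x = 2 + u (0 < u < 2), one computes f(2 + u) = -u^5 - 12u^4 - 58u^3 - 139u^2 - 170u - 90.
The nonzero coefficients here are all negative, so for u > 0 every term is negative (or zero), and the constant term -90 is strictly negative.
Therefore f(x) < 0 throughout (2, 4), and f has no zero there.

No such root exists.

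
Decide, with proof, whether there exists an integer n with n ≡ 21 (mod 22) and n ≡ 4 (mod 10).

Both moduli are multiples of 2 = gcd(22, 10), so any solution would satisfy n ≡ 21 and n ≡ 4 modulo 2 simultaneously.
But 21 mod 2 = 1 while 4 mod 2 = 0, a contradiction.
So no integer satisfies both congruences.

No, no such integer exists.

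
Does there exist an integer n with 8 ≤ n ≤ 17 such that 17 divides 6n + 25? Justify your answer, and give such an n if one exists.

n = 10 works, since 6·10 + 25 = 85 = 5·17.

n = 10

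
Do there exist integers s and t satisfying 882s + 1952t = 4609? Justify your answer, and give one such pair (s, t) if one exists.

Any value of 882s + 1952t is a multiple of gcd(882, 1952) = 2.
But 4609 is not a multiple of 2 (it leaves remainder 1).
Therefore 882s + 1952t = 4609 has no solution in integers.

There are no such integers.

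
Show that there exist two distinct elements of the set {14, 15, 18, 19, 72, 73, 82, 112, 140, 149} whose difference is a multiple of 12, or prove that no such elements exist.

Reduce each element modulo 12: 14↦2, 15↦3, 18↦6, 19↦7, 72↦0, 73↦1, 82↦10, 112↦4, 140↦8, 149↦5.
No residue repeats among the 10 elements, so no pair has difference ≡ 0 (mod 12).

No, no such pair exists.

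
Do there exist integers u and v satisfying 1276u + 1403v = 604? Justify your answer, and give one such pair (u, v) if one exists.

u = 172, v = -156

Since gcd(1276, 1403) = 1, every integer is an integer combination of 1276 and 1403.
Run the Euclidean algorithm on 1403 and 1276: 1403 = 1·1276 + 127, 1276 = 10·127 + 6, 127 = 21·6 + 1, 6 = 6·1 + 0.
Working back up the chain: 1 = 127 − 21·6 = 127 − 21·(1276 − 10·127) = −21·1276 + 211·127 = −21·1276 + 211·(1403 − 1·1276) = 211·1403 − 232·1276. So 1276·(-232) + 1403·211 = 1.
Multiplying through by 604: u = (-232)·604 = -140128, v = 211·604 = 127444 is a solution.
Shifting by a multiple of (1403, −1276) keeps it a solution: u = -140128 + 100·1403 = 172, v = 127444 − 100·1276 = -156.
Indeed 1276·172 + 1403·(-156) = 219472 − 218868 = 604.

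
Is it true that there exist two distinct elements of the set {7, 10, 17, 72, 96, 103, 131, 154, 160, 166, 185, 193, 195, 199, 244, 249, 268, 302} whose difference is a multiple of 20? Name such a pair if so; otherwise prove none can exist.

No such pair exists.

Reduce each element modulo 20: 7↦7, 10↦10, 17↦17, 72↦12, 96↦16, 103↦3, 131↦11, 154↦14, 160↦0, 166↦6, 185↦5, 193↦13, 195↦15, 199↦19, 244↦4, 249↦9, 268↦8, 302↦2.
All 18 residues are distinct, so no two elements differ by a multiple of 20.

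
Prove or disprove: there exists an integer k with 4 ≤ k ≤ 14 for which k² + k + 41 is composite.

There is no such integer k in that range.

The values for k = 4, 5, …, 14 are 61, 71, 83, 97, 113, 131, 151, 173, 197, 223, 251, and each of these is prime.
So no value in the range makes the expression composite.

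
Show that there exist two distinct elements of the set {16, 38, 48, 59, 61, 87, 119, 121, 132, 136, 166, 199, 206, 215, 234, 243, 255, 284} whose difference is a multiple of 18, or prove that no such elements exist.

No, no such pair exists.

Reduce each element modulo 18: 16↦16, 38↦2, 48↦12, 59↦5, 61↦7, 87↦15, 119↦11, 121↦13, 132↦6, 136↦10, 166↦4, 199↦1, 206↦8, 215↦17, 234↦0, 243↦9, 255↦3, 284↦14.
These 18 residues are pairwise different, hence no difference of two elements is divisible by 18.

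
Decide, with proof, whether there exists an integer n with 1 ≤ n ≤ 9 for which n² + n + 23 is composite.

At n = 1: 1² + 1 + 23 = 25 = 5·5, which is composite.

n = 1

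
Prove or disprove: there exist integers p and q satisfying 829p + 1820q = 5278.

829 and 1820 are coprime, so 829p + 1820q ranges over all of ℤ.
Dividing repeatedly: 1820 = 2·829 + 162, 829 = 5·162 + 19, 162 = 8·19 + 10, 19 = 1·10 + 9, 10 = 1·9 + 1, 9 = 9·1 + 0.
Back-substituting, 1 = 10 − 1·9 = 10 − (19 − 1·10) = −19 + 2·10 = −19 + 2·(162 − 8·19) = 2·162 − 17·19 = 2·162 − 17·(829 − 5·162) = −17·829 + 87·162 = −17·829 + 87·(1820 − 2·829) = 87·1820 − 191·829; that is, 829·(-191) + 1820·87 = 1.
Multiplying through by 5278: p = (-191)·5278 = -1008098, q = 87·5278 = 459186 is a solution.
Adding 554·1820 to p and subtracting 554·829 from q gives the tidier solution (182, -80).
Check: 829·182 + 1820·(-80) = 150878 − 145600 = 5278. ✓

p = 182, q = -80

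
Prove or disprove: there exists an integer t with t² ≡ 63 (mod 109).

t = 64

t = 64 works: 64² = 4096, and 4096 − 63 = 4033 = 37·109.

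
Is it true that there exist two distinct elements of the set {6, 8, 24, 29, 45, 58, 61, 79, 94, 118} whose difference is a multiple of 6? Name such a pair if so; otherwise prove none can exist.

Yes: 6 and 24.

Reduce each element mod 6: 6↦0, 8↦2, 24↦0, 29↦5, 45↦3, 58↦4, 61↦1, 79↦1, 94↦4, 118↦4. The residue 0 repeats (at 6 and 24), and 24 − 6 = 18 = 3·6.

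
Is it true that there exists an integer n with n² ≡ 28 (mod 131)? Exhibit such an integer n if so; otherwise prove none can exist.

n = 91

n = 91 works: 91² = 8281, and 8281 − 28 = 8253 = 63·131.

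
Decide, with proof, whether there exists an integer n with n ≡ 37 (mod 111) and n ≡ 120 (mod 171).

gcd(111, 171) = 3. If n ≡ 37 (mod 111) and n ≡ 120 (mod 171), then n ≡ 37 (mod 3) and n ≡ 120 (mod 3).
But 37 mod 3 = 1 while 120 mod 3 = 0, a contradiction.
Therefore no such n exists.

No such integer exists.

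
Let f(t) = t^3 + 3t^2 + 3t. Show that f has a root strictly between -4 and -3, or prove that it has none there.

f has no root in that interval.

f(-4) = -28 and f(-3) = -9, both negative, so a sign-change argument is unavailable; we show f keeps this sign on the whole interval.
Substitute t = -3 − u, where 0 < u < 1 on the interval. Expanding, f(-3 − u) = -u^3 - 6u^2 - 12u - 9.
All 4 nonzero coefficients of this polynomial in u are negative; hence for u > 0 the value is a sum of negative terms (the constant -9 among them).
So f is strictly negative on (-4, -3); no root exists in the interval.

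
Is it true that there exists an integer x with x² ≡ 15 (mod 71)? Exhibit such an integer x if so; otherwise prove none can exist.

x = 21 works: 21² = 441, and 441 − 15 = 426 = 6·71.

x = 21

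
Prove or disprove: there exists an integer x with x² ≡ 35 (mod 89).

89 is prime, so by Euler's criterion 35 is a square mod 89 iff 35^((89−1)/2) = 35^44 ≡ 1 (mod 89).
Repeated squaring mod 89: 35^2 = 1225 ≡ 68; 35^4 ≡ 68² = 4624 ≡ 85; 35^8 ≡ 85² = 7225 ≡ 16; 35^16 ≡ 16² = 256 ≡ 78; 35^32 ≡ 78² = 6084 ≡ 32.
Since 44 = 32 + 8 + 4, 35^44 ≡ 32 · 16 · 85; multiplying out mod 89: 32·16 = 512 ≡ 67, then 67·85 = 5695 ≡ 88. Thus 35^44 ≡ 88 ≡ −1 (mod 89).
The value −1 means 35 is a non-residue modulo 89, so x² ≡ 35 (mod 89) is impossible.

No, no such integer exists.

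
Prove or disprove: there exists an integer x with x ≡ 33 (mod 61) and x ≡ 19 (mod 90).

gcd(61, 90) = 1, so the Chinese Remainder Theorem guarantees exactly one residue class mod 5490 satisfying both.
Any solution of the first congruence is x = 33 + 61t; substituting into the second, 61t ≡ 19 − 33 ≡ 76 (mod 90).
Invert 61 mod 90 by the Euclidean algorithm: 90 = 1·61 + 29, 61 = 2·29 + 3, 29 = 9·3 + 2, 3 = 1·2 + 1, 2 = 2·1 + 0; back-substituting, 1 = 3 − 1·2 = 3 − (29 − 9·3) = −29 + 10·3 = −29 + 10·(61 − 2·29) = 10·61 − 21·29 = 10·61 − 21·(90 − 1·61) = −21·90 + 31·61. Hence 61·31 ≡ 1, so 61⁻¹ ≡ 31 (mod 90).
Multiplying by 31: t ≡ 31·76 = 2356 ≡ 16 (mod 90).
Taking t = 16 gives x = 33 + 61·16 = 1009.
Verify: 1009 = 16·61 + 33 and 1009 = 11·90 + 19. ✓

x = 1009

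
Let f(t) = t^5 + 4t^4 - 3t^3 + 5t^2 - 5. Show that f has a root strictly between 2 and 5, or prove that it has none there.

No such root exists.

f(2) = 87 and f(5) = 5370, both positive, so a sign-change argument is unavailable; we show f keeps this sign on the whole interval.
Substitute t = 2 + u, where 0 < u < 3 on the interval. Expanding, f(2 + u) = u^5 + 14u^4 + 69u^3 + 163u^2 + 192u + 87.
All 6 nonzero coefficients of this polynomial in u are positive; hence for u > 0 the value is a sum of positive terms (the constant 87 among them).
Therefore f(t) > 0 throughout (2, 5), and f has no zero there.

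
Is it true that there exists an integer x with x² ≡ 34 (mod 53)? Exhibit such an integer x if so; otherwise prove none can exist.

There is no such integer.

Apply Euler's criterion with the prime 53: 34 is a quadratic residue iff 34^26 ≡ 1 (mod 53), and a non-residue iff it is ≡ −1.
Repeated squaring mod 53: 34^2 = 1156 ≡ 43; 34^4 ≡ 43² = 1849 ≡ 47; 34^8 ≡ 47² = 2209 ≡ 36; 34^16 ≡ 36² = 1296 ≡ 24.
Since 26 = 16 + 8 + 2, 34^26 ≡ 24 · 36 · 43; multiplying out mod 53: 24·36 = 864 ≡ 16, then 16·43 = 688 ≡ 52. Thus 34^26 ≡ 52 ≡ −1 (mod 53).
The value −1 means 34 is a non-residue modulo 53, so x² ≡ 34 (mod 53) is impossible.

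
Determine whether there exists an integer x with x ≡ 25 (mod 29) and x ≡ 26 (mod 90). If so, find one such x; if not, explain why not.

x = 1736

gcd(29, 90) = 1, so the Chinese Remainder Theorem guarantees exactly one residue class mod 2610 satisfying both.
Write x = 25 + 29t and require 25 + 29t ≡ 26 (mod 90), i.e. 29t ≡ 1 (mod 90).
Invert 29 mod 90 by the Euclidean algorithm: 90 = 3·29 + 3, 29 = 9·3 + 2, 3 = 1·2 + 1, 2 = 2·1 + 0; back-substituting, 1 = 3 − 1·2 = 3 − (29 − 9·3) = −29 + 10·3 = −29 + 10·(90 − 3·29) = 10·90 − 31·29. Hence 29·(-31) ≡ 1, so 29⁻¹ ≡ -31 ≡ 59 (mod 90).
Multiplying by 59: t ≡ 59·1 = 59 (mod 90).
With t = 59: x = 25 + 29·59 = 1736.
Indeed 1736 ≡ 25 (mod 29) and 1736 ≡ 26 (mod 90).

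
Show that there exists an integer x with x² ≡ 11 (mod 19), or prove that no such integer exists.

x = 12

x = 12 works: 12² = 144, and 144 − 11 = 133 = 7·19.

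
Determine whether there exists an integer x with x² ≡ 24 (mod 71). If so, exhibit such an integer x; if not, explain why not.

x = 38

Take x = 38. Then 38² = 1444 = 20·71 + 24, so 38² ≡ 24 (mod 71).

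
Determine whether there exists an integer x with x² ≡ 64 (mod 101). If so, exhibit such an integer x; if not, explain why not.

x = 93 works: 93² = 8649, and 8649 − 64 = 8585 = 85·101.

x = 93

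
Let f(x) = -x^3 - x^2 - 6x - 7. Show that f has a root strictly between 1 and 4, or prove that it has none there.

f has no root in that interval.

f(1) = -15 and f(4) = -111, both negative.
The derivative f'(x) = -3x^2 - 2x - 6 is a quadratic with discriminant (-2)² − 4·(-3)·(-6) = -68 < 0; it never vanishes, so it is always negative (sign of the leading coefficient).
So f is strictly decreasing; between 1 and 4 its values lie between f(1) = -15 and f(4) = -111, all negative. Therefore f has no root in (1, 4).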